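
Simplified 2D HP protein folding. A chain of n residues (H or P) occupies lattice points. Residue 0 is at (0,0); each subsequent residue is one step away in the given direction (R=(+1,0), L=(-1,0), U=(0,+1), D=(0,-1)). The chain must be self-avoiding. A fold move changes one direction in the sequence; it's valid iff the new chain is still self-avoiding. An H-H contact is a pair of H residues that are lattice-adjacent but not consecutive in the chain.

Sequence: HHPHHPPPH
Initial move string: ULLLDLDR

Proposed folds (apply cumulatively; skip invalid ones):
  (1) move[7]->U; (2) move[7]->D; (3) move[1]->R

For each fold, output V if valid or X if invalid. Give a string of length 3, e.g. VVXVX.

Initial: ULLLDLDR -> [(0, 0), (0, 1), (-1, 1), (-2, 1), (-3, 1), (-3, 0), (-4, 0), (-4, -1), (-3, -1)]
Fold 1: move[7]->U => ULLLDLDU INVALID (collision), skipped
Fold 2: move[7]->D => ULLLDLDD VALID
Fold 3: move[1]->R => URLLDLDD INVALID (collision), skipped

Answer: XVX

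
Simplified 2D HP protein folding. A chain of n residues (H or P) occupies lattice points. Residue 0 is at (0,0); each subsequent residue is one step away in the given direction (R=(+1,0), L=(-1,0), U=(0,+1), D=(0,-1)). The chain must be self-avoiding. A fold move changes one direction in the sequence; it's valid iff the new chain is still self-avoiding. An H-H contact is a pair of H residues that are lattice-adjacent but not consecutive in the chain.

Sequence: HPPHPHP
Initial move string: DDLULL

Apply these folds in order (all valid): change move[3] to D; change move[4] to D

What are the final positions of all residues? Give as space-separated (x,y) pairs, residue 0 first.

Answer: (0,0) (0,-1) (0,-2) (-1,-2) (-1,-3) (-1,-4) (-2,-4)

Derivation:
Initial moves: DDLULL
Fold: move[3]->D => DDLDLL (positions: [(0, 0), (0, -1), (0, -2), (-1, -2), (-1, -3), (-2, -3), (-3, -3)])
Fold: move[4]->D => DDLDDL (positions: [(0, 0), (0, -1), (0, -2), (-1, -2), (-1, -3), (-1, -4), (-2, -4)])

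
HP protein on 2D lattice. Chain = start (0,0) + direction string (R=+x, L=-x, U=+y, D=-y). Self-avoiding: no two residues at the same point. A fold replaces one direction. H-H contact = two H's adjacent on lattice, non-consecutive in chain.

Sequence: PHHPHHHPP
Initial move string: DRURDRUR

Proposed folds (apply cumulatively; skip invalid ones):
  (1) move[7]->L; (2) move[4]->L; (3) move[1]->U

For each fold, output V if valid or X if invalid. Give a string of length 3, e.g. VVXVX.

Initial: DRURDRUR -> [(0, 0), (0, -1), (1, -1), (1, 0), (2, 0), (2, -1), (3, -1), (3, 0), (4, 0)]
Fold 1: move[7]->L => DRURDRUL INVALID (collision), skipped
Fold 2: move[4]->L => DRURLRUR INVALID (collision), skipped
Fold 3: move[1]->U => DUURDRUR INVALID (collision), skipped

Answer: XXX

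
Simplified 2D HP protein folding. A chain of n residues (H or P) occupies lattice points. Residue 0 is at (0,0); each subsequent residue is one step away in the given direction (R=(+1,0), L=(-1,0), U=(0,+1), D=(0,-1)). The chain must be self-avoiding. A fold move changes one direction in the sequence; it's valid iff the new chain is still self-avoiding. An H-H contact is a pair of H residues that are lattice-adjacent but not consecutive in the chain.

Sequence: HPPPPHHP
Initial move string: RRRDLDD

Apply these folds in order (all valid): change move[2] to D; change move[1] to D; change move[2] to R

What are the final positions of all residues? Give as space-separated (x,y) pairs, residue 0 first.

Answer: (0,0) (1,0) (1,-1) (2,-1) (2,-2) (1,-2) (1,-3) (1,-4)

Derivation:
Initial moves: RRRDLDD
Fold: move[2]->D => RRDDLDD (positions: [(0, 0), (1, 0), (2, 0), (2, -1), (2, -2), (1, -2), (1, -3), (1, -4)])
Fold: move[1]->D => RDDDLDD (positions: [(0, 0), (1, 0), (1, -1), (1, -2), (1, -3), (0, -3), (0, -4), (0, -5)])
Fold: move[2]->R => RDRDLDD (positions: [(0, 0), (1, 0), (1, -1), (2, -1), (2, -2), (1, -2), (1, -3), (1, -4)])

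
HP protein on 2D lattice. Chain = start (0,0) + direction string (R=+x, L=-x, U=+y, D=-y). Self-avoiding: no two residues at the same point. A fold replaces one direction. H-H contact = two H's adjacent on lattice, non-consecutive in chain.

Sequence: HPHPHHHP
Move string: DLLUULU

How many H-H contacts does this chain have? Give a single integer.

Answer: 0

Derivation:
Positions: [(0, 0), (0, -1), (-1, -1), (-2, -1), (-2, 0), (-2, 1), (-3, 1), (-3, 2)]
No H-H contacts found.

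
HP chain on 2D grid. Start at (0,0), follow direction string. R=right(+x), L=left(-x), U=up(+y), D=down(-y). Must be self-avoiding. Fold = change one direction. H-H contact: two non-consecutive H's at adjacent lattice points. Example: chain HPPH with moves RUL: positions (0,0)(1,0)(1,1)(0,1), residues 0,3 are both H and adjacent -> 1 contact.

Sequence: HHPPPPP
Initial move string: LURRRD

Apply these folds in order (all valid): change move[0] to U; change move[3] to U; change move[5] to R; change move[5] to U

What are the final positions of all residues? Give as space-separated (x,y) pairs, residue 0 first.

Answer: (0,0) (0,1) (0,2) (1,2) (1,3) (2,3) (2,4)

Derivation:
Initial moves: LURRRD
Fold: move[0]->U => UURRRD (positions: [(0, 0), (0, 1), (0, 2), (1, 2), (2, 2), (3, 2), (3, 1)])
Fold: move[3]->U => UURURD (positions: [(0, 0), (0, 1), (0, 2), (1, 2), (1, 3), (2, 3), (2, 2)])
Fold: move[5]->R => UURURR (positions: [(0, 0), (0, 1), (0, 2), (1, 2), (1, 3), (2, 3), (3, 3)])
Fold: move[5]->U => UURURU (positions: [(0, 0), (0, 1), (0, 2), (1, 2), (1, 3), (2, 3), (2, 4)])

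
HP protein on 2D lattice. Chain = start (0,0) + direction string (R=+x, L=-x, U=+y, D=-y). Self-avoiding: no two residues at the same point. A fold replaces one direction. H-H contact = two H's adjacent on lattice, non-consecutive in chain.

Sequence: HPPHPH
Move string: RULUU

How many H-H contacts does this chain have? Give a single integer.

Positions: [(0, 0), (1, 0), (1, 1), (0, 1), (0, 2), (0, 3)]
H-H contact: residue 0 @(0,0) - residue 3 @(0, 1)

Answer: 1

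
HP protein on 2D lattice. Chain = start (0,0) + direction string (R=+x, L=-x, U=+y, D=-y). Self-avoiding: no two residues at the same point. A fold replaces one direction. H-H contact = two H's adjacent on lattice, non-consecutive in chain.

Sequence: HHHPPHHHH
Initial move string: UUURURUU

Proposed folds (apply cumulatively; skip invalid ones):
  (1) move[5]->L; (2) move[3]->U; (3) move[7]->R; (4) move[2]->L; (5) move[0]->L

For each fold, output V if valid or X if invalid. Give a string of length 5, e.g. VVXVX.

Answer: VVVVV

Derivation:
Initial: UUURURUU -> [(0, 0), (0, 1), (0, 2), (0, 3), (1, 3), (1, 4), (2, 4), (2, 5), (2, 6)]
Fold 1: move[5]->L => UUURULUU VALID
Fold 2: move[3]->U => UUUUULUU VALID
Fold 3: move[7]->R => UUUUULUR VALID
Fold 4: move[2]->L => UULUULUR VALID
Fold 5: move[0]->L => LULUULUR VALID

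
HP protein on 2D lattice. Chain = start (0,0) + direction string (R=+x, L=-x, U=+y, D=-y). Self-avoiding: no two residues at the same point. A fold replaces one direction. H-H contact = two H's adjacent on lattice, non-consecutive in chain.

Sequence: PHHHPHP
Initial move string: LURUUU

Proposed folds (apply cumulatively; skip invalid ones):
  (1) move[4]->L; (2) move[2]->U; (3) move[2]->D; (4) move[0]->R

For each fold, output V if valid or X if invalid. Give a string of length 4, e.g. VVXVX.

Answer: VVXV

Derivation:
Initial: LURUUU -> [(0, 0), (-1, 0), (-1, 1), (0, 1), (0, 2), (0, 3), (0, 4)]
Fold 1: move[4]->L => LURULU VALID
Fold 2: move[2]->U => LUUULU VALID
Fold 3: move[2]->D => LUDULU INVALID (collision), skipped
Fold 4: move[0]->R => RUUULU VALID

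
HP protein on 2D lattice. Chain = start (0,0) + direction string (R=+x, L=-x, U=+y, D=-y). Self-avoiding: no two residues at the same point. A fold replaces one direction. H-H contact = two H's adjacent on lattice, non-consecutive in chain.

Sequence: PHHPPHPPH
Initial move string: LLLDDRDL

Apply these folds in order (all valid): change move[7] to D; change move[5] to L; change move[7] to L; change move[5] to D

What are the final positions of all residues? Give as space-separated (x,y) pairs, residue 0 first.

Answer: (0,0) (-1,0) (-2,0) (-3,0) (-3,-1) (-3,-2) (-3,-3) (-3,-4) (-4,-4)

Derivation:
Initial moves: LLLDDRDL
Fold: move[7]->D => LLLDDRDD (positions: [(0, 0), (-1, 0), (-2, 0), (-3, 0), (-3, -1), (-3, -2), (-2, -2), (-2, -3), (-2, -4)])
Fold: move[5]->L => LLLDDLDD (positions: [(0, 0), (-1, 0), (-2, 0), (-3, 0), (-3, -1), (-3, -2), (-4, -2), (-4, -3), (-4, -4)])
Fold: move[7]->L => LLLDDLDL (positions: [(0, 0), (-1, 0), (-2, 0), (-3, 0), (-3, -1), (-3, -2), (-4, -2), (-4, -3), (-5, -3)])
Fold: move[5]->D => LLLDDDDL (positions: [(0, 0), (-1, 0), (-2, 0), (-3, 0), (-3, -1), (-3, -2), (-3, -3), (-3, -4), (-4, -4)])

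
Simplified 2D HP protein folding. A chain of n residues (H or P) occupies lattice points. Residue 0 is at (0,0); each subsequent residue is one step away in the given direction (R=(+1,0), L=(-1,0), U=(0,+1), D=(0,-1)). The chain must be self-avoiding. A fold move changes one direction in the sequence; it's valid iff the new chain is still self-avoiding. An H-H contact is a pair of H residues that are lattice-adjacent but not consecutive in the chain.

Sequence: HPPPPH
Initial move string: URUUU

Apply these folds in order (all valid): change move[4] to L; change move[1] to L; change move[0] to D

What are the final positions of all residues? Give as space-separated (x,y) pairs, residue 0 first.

Initial moves: URUUU
Fold: move[4]->L => URUUL (positions: [(0, 0), (0, 1), (1, 1), (1, 2), (1, 3), (0, 3)])
Fold: move[1]->L => ULUUL (positions: [(0, 0), (0, 1), (-1, 1), (-1, 2), (-1, 3), (-2, 3)])
Fold: move[0]->D => DLUUL (positions: [(0, 0), (0, -1), (-1, -1), (-1, 0), (-1, 1), (-2, 1)])

Answer: (0,0) (0,-1) (-1,-1) (-1,0) (-1,1) (-2,1)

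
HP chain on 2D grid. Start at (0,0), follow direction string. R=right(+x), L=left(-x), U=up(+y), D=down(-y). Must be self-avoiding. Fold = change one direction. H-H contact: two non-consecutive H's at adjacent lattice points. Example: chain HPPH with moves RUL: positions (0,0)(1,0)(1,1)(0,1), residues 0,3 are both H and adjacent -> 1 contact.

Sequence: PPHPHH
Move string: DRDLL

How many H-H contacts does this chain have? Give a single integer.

Answer: 0

Derivation:
Positions: [(0, 0), (0, -1), (1, -1), (1, -2), (0, -2), (-1, -2)]
No H-H contacts found.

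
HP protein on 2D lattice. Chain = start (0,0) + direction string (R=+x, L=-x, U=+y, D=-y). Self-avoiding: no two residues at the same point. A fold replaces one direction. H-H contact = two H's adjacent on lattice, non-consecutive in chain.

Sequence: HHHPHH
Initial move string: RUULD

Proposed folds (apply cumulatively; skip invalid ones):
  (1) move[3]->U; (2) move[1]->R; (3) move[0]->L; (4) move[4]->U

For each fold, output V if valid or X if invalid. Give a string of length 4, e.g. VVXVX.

Answer: XXVV

Derivation:
Initial: RUULD -> [(0, 0), (1, 0), (1, 1), (1, 2), (0, 2), (0, 1)]
Fold 1: move[3]->U => RUUUD INVALID (collision), skipped
Fold 2: move[1]->R => RRULD INVALID (collision), skipped
Fold 3: move[0]->L => LUULD VALID
Fold 4: move[4]->U => LUULU VALID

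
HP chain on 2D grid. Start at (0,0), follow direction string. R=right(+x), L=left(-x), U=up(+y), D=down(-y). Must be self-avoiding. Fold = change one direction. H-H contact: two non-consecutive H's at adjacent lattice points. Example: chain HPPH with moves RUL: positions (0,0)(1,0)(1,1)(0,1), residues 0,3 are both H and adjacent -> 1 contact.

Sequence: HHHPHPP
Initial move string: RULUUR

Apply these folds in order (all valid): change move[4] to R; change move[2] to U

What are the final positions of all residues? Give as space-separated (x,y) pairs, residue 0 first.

Answer: (0,0) (1,0) (1,1) (1,2) (1,3) (2,3) (3,3)

Derivation:
Initial moves: RULUUR
Fold: move[4]->R => RULURR (positions: [(0, 0), (1, 0), (1, 1), (0, 1), (0, 2), (1, 2), (2, 2)])
Fold: move[2]->U => RUUURR (positions: [(0, 0), (1, 0), (1, 1), (1, 2), (1, 3), (2, 3), (3, 3)])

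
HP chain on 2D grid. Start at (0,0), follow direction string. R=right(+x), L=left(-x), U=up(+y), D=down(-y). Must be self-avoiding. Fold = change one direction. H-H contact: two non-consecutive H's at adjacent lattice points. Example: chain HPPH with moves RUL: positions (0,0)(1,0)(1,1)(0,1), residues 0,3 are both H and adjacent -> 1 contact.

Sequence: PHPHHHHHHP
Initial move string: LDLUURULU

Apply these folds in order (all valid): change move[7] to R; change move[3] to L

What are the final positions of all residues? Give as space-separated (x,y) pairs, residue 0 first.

Answer: (0,0) (-1,0) (-1,-1) (-2,-1) (-3,-1) (-3,0) (-2,0) (-2,1) (-1,1) (-1,2)

Derivation:
Initial moves: LDLUURULU
Fold: move[7]->R => LDLUURURU (positions: [(0, 0), (-1, 0), (-1, -1), (-2, -1), (-2, 0), (-2, 1), (-1, 1), (-1, 2), (0, 2), (0, 3)])
Fold: move[3]->L => LDLLURURU (positions: [(0, 0), (-1, 0), (-1, -1), (-2, -1), (-3, -1), (-3, 0), (-2, 0), (-2, 1), (-1, 1), (-1, 2)])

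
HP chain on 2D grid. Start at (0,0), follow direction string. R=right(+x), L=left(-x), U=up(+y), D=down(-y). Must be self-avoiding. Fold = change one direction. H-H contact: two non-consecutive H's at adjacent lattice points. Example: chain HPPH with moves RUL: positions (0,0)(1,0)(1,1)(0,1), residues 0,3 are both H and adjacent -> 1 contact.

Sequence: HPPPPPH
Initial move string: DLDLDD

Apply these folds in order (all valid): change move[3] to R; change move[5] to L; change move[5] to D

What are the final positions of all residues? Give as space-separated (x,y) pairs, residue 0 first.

Initial moves: DLDLDD
Fold: move[3]->R => DLDRDD (positions: [(0, 0), (0, -1), (-1, -1), (-1, -2), (0, -2), (0, -3), (0, -4)])
Fold: move[5]->L => DLDRDL (positions: [(0, 0), (0, -1), (-1, -1), (-1, -2), (0, -2), (0, -3), (-1, -3)])
Fold: move[5]->D => DLDRDD (positions: [(0, 0), (0, -1), (-1, -1), (-1, -2), (0, -2), (0, -3), (0, -4)])

Answer: (0,0) (0,-1) (-1,-1) (-1,-2) (0,-2) (0,-3) (0,-4)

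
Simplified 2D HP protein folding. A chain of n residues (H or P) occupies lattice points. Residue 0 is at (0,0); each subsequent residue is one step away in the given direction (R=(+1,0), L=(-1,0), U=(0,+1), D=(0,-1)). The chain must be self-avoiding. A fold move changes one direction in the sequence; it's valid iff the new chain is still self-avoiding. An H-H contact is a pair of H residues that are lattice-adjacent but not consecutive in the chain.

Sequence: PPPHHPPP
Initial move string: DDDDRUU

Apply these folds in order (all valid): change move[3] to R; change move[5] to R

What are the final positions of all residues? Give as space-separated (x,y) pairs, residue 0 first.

Initial moves: DDDDRUU
Fold: move[3]->R => DDDRRUU (positions: [(0, 0), (0, -1), (0, -2), (0, -3), (1, -3), (2, -3), (2, -2), (2, -1)])
Fold: move[5]->R => DDDRRRU (positions: [(0, 0), (0, -1), (0, -2), (0, -3), (1, -3), (2, -3), (3, -3), (3, -2)])

Answer: (0,0) (0,-1) (0,-2) (0,-3) (1,-3) (2,-3) (3,-3) (3,-2)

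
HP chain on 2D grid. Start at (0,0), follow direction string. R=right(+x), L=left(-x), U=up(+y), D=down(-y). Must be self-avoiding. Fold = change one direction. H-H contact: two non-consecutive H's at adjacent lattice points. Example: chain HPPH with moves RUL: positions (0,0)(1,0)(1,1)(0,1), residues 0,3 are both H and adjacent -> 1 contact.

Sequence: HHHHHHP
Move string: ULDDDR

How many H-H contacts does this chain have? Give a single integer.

Answer: 1

Derivation:
Positions: [(0, 0), (0, 1), (-1, 1), (-1, 0), (-1, -1), (-1, -2), (0, -2)]
H-H contact: residue 0 @(0,0) - residue 3 @(-1, 0)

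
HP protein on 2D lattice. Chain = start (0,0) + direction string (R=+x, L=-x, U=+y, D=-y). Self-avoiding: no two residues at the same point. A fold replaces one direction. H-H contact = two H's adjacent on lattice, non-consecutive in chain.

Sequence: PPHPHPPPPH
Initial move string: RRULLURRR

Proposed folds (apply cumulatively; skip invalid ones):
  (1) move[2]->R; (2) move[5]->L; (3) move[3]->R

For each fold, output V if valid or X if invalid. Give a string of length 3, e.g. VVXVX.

Answer: XXX

Derivation:
Initial: RRULLURRR -> [(0, 0), (1, 0), (2, 0), (2, 1), (1, 1), (0, 1), (0, 2), (1, 2), (2, 2), (3, 2)]
Fold 1: move[2]->R => RRRLLURRR INVALID (collision), skipped
Fold 2: move[5]->L => RRULLLRRR INVALID (collision), skipped
Fold 3: move[3]->R => RRURLURRR INVALID (collision), skipped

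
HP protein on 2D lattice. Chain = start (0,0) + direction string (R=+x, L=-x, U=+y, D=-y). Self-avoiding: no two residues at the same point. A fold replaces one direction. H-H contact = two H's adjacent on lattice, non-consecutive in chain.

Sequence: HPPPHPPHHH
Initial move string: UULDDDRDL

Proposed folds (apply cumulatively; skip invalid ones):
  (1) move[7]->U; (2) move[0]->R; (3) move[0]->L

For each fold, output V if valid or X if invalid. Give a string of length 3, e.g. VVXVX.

Answer: XXV

Derivation:
Initial: UULDDDRDL -> [(0, 0), (0, 1), (0, 2), (-1, 2), (-1, 1), (-1, 0), (-1, -1), (0, -1), (0, -2), (-1, -2)]
Fold 1: move[7]->U => UULDDDRUL INVALID (collision), skipped
Fold 2: move[0]->R => RULDDDRDL INVALID (collision), skipped
Fold 3: move[0]->L => LULDDDRDL VALID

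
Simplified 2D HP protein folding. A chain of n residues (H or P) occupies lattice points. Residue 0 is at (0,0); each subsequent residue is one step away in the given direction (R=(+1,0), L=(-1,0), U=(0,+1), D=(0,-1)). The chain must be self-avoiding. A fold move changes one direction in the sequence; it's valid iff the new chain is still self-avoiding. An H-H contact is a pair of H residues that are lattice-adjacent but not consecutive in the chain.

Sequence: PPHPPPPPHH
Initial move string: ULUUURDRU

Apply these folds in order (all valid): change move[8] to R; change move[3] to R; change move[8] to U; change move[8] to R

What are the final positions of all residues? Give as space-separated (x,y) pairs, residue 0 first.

Initial moves: ULUUURDRU
Fold: move[8]->R => ULUUURDRR (positions: [(0, 0), (0, 1), (-1, 1), (-1, 2), (-1, 3), (-1, 4), (0, 4), (0, 3), (1, 3), (2, 3)])
Fold: move[3]->R => ULURURDRR (positions: [(0, 0), (0, 1), (-1, 1), (-1, 2), (0, 2), (0, 3), (1, 3), (1, 2), (2, 2), (3, 2)])
Fold: move[8]->U => ULURURDRU (positions: [(0, 0), (0, 1), (-1, 1), (-1, 2), (0, 2), (0, 3), (1, 3), (1, 2), (2, 2), (2, 3)])
Fold: move[8]->R => ULURURDRR (positions: [(0, 0), (0, 1), (-1, 1), (-1, 2), (0, 2), (0, 3), (1, 3), (1, 2), (2, 2), (3, 2)])

Answer: (0,0) (0,1) (-1,1) (-1,2) (0,2) (0,3) (1,3) (1,2) (2,2) (3,2)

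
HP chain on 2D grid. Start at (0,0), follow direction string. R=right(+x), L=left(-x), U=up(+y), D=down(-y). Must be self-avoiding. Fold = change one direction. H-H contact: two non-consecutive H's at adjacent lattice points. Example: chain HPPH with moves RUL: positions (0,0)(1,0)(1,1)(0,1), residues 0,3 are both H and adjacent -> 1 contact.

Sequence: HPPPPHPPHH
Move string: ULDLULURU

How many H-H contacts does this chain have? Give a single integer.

Positions: [(0, 0), (0, 1), (-1, 1), (-1, 0), (-2, 0), (-2, 1), (-3, 1), (-3, 2), (-2, 2), (-2, 3)]
H-H contact: residue 5 @(-2,1) - residue 8 @(-2, 2)

Answer: 1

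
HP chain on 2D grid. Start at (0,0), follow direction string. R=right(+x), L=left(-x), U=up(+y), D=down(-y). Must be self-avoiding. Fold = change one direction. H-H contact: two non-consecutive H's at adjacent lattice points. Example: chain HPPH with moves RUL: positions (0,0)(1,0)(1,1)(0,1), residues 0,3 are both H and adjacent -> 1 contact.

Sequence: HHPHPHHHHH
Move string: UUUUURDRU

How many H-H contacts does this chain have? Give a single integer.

Answer: 1

Derivation:
Positions: [(0, 0), (0, 1), (0, 2), (0, 3), (0, 4), (0, 5), (1, 5), (1, 4), (2, 4), (2, 5)]
H-H contact: residue 6 @(1,5) - residue 9 @(2, 5)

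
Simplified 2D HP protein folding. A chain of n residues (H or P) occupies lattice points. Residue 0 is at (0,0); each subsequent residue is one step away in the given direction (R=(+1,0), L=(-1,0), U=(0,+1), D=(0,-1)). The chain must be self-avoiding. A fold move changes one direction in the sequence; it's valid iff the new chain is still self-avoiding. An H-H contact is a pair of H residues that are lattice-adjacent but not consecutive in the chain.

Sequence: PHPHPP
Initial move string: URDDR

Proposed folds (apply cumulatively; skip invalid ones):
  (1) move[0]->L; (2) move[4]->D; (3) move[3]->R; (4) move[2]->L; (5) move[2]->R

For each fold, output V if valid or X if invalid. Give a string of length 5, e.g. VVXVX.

Answer: XVVXV

Derivation:
Initial: URDDR -> [(0, 0), (0, 1), (1, 1), (1, 0), (1, -1), (2, -1)]
Fold 1: move[0]->L => LRDDR INVALID (collision), skipped
Fold 2: move[4]->D => URDDD VALID
Fold 3: move[3]->R => URDRD VALID
Fold 4: move[2]->L => URLRD INVALID (collision), skipped
Fold 5: move[2]->R => URRRD VALID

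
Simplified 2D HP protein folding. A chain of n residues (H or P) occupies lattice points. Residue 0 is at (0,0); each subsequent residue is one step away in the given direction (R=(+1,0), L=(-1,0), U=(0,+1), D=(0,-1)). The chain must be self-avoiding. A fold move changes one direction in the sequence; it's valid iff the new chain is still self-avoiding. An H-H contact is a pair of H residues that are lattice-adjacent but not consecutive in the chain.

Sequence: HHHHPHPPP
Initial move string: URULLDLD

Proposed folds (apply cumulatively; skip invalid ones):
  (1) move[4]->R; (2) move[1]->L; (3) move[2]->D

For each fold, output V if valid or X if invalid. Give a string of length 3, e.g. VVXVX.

Initial: URULLDLD -> [(0, 0), (0, 1), (1, 1), (1, 2), (0, 2), (-1, 2), (-1, 1), (-2, 1), (-2, 0)]
Fold 1: move[4]->R => URULRDLD INVALID (collision), skipped
Fold 2: move[1]->L => ULULLDLD VALID
Fold 3: move[2]->D => ULDLLDLD VALID

Answer: XVV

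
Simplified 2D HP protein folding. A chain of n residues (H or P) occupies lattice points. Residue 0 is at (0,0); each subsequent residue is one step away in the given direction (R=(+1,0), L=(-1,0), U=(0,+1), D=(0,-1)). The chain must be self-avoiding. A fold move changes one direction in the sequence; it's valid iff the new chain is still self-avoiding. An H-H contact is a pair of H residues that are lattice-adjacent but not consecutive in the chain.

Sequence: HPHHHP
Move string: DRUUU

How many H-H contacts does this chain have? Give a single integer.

Answer: 1

Derivation:
Positions: [(0, 0), (0, -1), (1, -1), (1, 0), (1, 1), (1, 2)]
H-H contact: residue 0 @(0,0) - residue 3 @(1, 0)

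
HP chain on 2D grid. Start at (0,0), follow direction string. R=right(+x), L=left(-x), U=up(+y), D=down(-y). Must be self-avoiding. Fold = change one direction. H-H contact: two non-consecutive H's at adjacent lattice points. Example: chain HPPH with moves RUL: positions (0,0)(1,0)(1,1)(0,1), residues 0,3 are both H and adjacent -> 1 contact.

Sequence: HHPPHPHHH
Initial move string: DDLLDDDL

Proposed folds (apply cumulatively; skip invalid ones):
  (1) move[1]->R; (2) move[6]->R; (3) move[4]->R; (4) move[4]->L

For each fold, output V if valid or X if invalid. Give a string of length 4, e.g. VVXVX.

Initial: DDLLDDDL -> [(0, 0), (0, -1), (0, -2), (-1, -2), (-2, -2), (-2, -3), (-2, -4), (-2, -5), (-3, -5)]
Fold 1: move[1]->R => DRLLDDDL INVALID (collision), skipped
Fold 2: move[6]->R => DDLLDDRL INVALID (collision), skipped
Fold 3: move[4]->R => DDLLRDDL INVALID (collision), skipped
Fold 4: move[4]->L => DDLLLDDL VALID

Answer: XXXV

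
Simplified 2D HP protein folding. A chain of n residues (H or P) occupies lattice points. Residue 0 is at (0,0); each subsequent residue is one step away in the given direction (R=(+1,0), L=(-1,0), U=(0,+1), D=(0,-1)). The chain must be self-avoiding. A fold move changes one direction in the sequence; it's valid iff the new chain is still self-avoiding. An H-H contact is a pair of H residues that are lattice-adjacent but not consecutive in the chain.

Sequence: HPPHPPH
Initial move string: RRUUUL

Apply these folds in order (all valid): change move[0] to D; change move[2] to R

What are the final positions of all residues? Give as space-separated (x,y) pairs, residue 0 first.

Answer: (0,0) (0,-1) (1,-1) (2,-1) (2,0) (2,1) (1,1)

Derivation:
Initial moves: RRUUUL
Fold: move[0]->D => DRUUUL (positions: [(0, 0), (0, -1), (1, -1), (1, 0), (1, 1), (1, 2), (0, 2)])
Fold: move[2]->R => DRRUUL (positions: [(0, 0), (0, -1), (1, -1), (2, -1), (2, 0), (2, 1), (1, 1)])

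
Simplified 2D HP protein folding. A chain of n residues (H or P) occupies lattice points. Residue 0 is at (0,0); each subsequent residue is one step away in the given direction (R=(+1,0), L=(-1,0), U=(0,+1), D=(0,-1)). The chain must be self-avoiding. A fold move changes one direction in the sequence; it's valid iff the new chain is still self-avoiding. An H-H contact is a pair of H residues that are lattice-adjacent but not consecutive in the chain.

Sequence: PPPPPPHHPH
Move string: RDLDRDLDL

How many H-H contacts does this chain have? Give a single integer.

Answer: 0

Derivation:
Positions: [(0, 0), (1, 0), (1, -1), (0, -1), (0, -2), (1, -2), (1, -3), (0, -3), (0, -4), (-1, -4)]
No H-H contacts found.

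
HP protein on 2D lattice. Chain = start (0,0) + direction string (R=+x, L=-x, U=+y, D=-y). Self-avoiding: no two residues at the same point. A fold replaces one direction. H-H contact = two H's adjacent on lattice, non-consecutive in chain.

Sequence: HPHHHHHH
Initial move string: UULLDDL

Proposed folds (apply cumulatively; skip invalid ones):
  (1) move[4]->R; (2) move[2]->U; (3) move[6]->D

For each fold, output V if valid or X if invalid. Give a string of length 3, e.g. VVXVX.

Initial: UULLDDL -> [(0, 0), (0, 1), (0, 2), (-1, 2), (-2, 2), (-2, 1), (-2, 0), (-3, 0)]
Fold 1: move[4]->R => UULLRDL INVALID (collision), skipped
Fold 2: move[2]->U => UUULDDL VALID
Fold 3: move[6]->D => UUULDDD VALID

Answer: XVV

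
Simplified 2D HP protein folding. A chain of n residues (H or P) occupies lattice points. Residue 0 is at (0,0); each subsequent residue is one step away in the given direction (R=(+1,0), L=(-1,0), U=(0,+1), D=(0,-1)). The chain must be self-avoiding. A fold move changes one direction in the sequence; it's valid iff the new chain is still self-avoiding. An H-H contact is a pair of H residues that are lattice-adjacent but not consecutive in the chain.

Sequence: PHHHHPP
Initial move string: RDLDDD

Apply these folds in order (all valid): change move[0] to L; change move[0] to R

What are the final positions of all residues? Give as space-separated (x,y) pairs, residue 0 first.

Answer: (0,0) (1,0) (1,-1) (0,-1) (0,-2) (0,-3) (0,-4)

Derivation:
Initial moves: RDLDDD
Fold: move[0]->L => LDLDDD (positions: [(0, 0), (-1, 0), (-1, -1), (-2, -1), (-2, -2), (-2, -3), (-2, -4)])
Fold: move[0]->R => RDLDDD (positions: [(0, 0), (1, 0), (1, -1), (0, -1), (0, -2), (0, -3), (0, -4)])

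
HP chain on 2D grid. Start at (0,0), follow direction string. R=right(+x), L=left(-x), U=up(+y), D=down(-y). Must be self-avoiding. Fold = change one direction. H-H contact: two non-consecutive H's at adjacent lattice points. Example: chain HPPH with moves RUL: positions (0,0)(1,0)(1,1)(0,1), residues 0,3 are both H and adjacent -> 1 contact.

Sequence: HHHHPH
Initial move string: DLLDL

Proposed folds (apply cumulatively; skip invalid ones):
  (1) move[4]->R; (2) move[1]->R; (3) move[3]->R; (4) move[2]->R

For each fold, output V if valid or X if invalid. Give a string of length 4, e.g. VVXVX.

Initial: DLLDL -> [(0, 0), (0, -1), (-1, -1), (-2, -1), (-2, -2), (-3, -2)]
Fold 1: move[4]->R => DLLDR VALID
Fold 2: move[1]->R => DRLDR INVALID (collision), skipped
Fold 3: move[3]->R => DLLRR INVALID (collision), skipped
Fold 4: move[2]->R => DLRDR INVALID (collision), skipped

Answer: VXXX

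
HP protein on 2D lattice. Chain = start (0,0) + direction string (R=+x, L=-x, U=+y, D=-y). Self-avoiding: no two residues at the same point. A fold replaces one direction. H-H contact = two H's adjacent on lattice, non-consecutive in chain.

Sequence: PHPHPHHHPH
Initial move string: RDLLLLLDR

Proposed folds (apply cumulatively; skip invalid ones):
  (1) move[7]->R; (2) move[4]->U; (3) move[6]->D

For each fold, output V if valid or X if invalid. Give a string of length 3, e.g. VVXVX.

Answer: XVV

Derivation:
Initial: RDLLLLLDR -> [(0, 0), (1, 0), (1, -1), (0, -1), (-1, -1), (-2, -1), (-3, -1), (-4, -1), (-4, -2), (-3, -2)]
Fold 1: move[7]->R => RDLLLLLRR INVALID (collision), skipped
Fold 2: move[4]->U => RDLLULLDR VALID
Fold 3: move[6]->D => RDLLULDDR VALID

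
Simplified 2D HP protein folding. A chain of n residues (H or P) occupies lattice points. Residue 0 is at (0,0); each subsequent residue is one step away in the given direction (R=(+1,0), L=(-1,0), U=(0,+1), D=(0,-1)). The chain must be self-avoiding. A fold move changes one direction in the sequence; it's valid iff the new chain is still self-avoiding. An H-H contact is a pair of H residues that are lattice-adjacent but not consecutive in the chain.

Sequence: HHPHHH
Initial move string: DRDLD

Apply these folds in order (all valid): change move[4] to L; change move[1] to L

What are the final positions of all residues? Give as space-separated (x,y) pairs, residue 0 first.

Answer: (0,0) (0,-1) (-1,-1) (-1,-2) (-2,-2) (-3,-2)

Derivation:
Initial moves: DRDLD
Fold: move[4]->L => DRDLL (positions: [(0, 0), (0, -1), (1, -1), (1, -2), (0, -2), (-1, -2)])
Fold: move[1]->L => DLDLL (positions: [(0, 0), (0, -1), (-1, -1), (-1, -2), (-2, -2), (-3, -2)])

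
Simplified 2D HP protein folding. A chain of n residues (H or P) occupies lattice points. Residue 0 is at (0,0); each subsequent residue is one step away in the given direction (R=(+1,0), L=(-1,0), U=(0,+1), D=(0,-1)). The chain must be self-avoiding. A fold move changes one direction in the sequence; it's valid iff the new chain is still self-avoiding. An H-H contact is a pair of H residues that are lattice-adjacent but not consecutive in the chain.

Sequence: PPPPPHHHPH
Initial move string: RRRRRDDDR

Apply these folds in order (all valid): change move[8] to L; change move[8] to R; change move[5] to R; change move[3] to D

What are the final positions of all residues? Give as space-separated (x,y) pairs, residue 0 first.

Initial moves: RRRRRDDDR
Fold: move[8]->L => RRRRRDDDL (positions: [(0, 0), (1, 0), (2, 0), (3, 0), (4, 0), (5, 0), (5, -1), (5, -2), (5, -3), (4, -3)])
Fold: move[8]->R => RRRRRDDDR (positions: [(0, 0), (1, 0), (2, 0), (3, 0), (4, 0), (5, 0), (5, -1), (5, -2), (5, -3), (6, -3)])
Fold: move[5]->R => RRRRRRDDR (positions: [(0, 0), (1, 0), (2, 0), (3, 0), (4, 0), (5, 0), (6, 0), (6, -1), (6, -2), (7, -2)])
Fold: move[3]->D => RRRDRRDDR (positions: [(0, 0), (1, 0), (2, 0), (3, 0), (3, -1), (4, -1), (5, -1), (5, -2), (5, -3), (6, -3)])

Answer: (0,0) (1,0) (2,0) (3,0) (3,-1) (4,-1) (5,-1) (5,-2) (5,-3) (6,-3)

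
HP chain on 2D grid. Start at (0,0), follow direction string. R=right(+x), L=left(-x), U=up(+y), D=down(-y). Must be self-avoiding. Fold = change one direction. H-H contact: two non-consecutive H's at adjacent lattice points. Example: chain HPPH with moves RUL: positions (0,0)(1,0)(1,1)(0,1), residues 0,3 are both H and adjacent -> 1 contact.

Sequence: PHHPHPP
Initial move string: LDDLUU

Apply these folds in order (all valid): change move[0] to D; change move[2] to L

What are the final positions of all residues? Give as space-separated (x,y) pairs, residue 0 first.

Answer: (0,0) (0,-1) (0,-2) (-1,-2) (-2,-2) (-2,-1) (-2,0)

Derivation:
Initial moves: LDDLUU
Fold: move[0]->D => DDDLUU (positions: [(0, 0), (0, -1), (0, -2), (0, -3), (-1, -3), (-1, -2), (-1, -1)])
Fold: move[2]->L => DDLLUU (positions: [(0, 0), (0, -1), (0, -2), (-1, -2), (-2, -2), (-2, -1), (-2, 0)])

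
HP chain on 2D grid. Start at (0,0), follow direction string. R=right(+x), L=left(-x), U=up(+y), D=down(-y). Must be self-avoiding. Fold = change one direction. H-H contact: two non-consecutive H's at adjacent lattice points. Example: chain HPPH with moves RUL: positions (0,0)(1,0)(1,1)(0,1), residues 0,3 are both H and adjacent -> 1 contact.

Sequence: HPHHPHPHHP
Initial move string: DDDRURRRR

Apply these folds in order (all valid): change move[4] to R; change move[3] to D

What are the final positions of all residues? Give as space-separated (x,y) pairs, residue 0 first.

Initial moves: DDDRURRRR
Fold: move[4]->R => DDDRRRRRR (positions: [(0, 0), (0, -1), (0, -2), (0, -3), (1, -3), (2, -3), (3, -3), (4, -3), (5, -3), (6, -3)])
Fold: move[3]->D => DDDDRRRRR (positions: [(0, 0), (0, -1), (0, -2), (0, -3), (0, -4), (1, -4), (2, -4), (3, -4), (4, -4), (5, -4)])

Answer: (0,0) (0,-1) (0,-2) (0,-3) (0,-4) (1,-4) (2,-4) (3,-4) (4,-4) (5,-4)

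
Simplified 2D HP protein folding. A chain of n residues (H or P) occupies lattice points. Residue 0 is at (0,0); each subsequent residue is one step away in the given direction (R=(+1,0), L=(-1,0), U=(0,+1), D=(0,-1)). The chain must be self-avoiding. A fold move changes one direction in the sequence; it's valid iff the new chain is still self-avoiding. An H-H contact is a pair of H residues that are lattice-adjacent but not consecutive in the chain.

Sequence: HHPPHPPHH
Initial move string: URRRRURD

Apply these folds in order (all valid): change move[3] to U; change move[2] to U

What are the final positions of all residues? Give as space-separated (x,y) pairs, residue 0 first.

Answer: (0,0) (0,1) (1,1) (1,2) (1,3) (2,3) (2,4) (3,4) (3,3)

Derivation:
Initial moves: URRRRURD
Fold: move[3]->U => URRURURD (positions: [(0, 0), (0, 1), (1, 1), (2, 1), (2, 2), (3, 2), (3, 3), (4, 3), (4, 2)])
Fold: move[2]->U => URUURURD (positions: [(0, 0), (0, 1), (1, 1), (1, 2), (1, 3), (2, 3), (2, 4), (3, 4), (3, 3)])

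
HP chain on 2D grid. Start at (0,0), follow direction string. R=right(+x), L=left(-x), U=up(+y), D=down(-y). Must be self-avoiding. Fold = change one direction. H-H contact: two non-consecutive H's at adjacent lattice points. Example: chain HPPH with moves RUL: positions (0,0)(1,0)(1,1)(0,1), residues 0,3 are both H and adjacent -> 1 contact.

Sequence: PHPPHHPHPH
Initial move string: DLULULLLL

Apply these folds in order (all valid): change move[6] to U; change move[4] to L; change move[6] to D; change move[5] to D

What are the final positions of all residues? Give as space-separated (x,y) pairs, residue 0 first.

Initial moves: DLULULLLL
Fold: move[6]->U => DLULULULL (positions: [(0, 0), (0, -1), (-1, -1), (-1, 0), (-2, 0), (-2, 1), (-3, 1), (-3, 2), (-4, 2), (-5, 2)])
Fold: move[4]->L => DLULLLULL (positions: [(0, 0), (0, -1), (-1, -1), (-1, 0), (-2, 0), (-3, 0), (-4, 0), (-4, 1), (-5, 1), (-6, 1)])
Fold: move[6]->D => DLULLLDLL (positions: [(0, 0), (0, -1), (-1, -1), (-1, 0), (-2, 0), (-3, 0), (-4, 0), (-4, -1), (-5, -1), (-6, -1)])
Fold: move[5]->D => DLULLDDLL (positions: [(0, 0), (0, -1), (-1, -1), (-1, 0), (-2, 0), (-3, 0), (-3, -1), (-3, -2), (-4, -2), (-5, -2)])

Answer: (0,0) (0,-1) (-1,-1) (-1,0) (-2,0) (-3,0) (-3,-1) (-3,-2) (-4,-2) (-5,-2)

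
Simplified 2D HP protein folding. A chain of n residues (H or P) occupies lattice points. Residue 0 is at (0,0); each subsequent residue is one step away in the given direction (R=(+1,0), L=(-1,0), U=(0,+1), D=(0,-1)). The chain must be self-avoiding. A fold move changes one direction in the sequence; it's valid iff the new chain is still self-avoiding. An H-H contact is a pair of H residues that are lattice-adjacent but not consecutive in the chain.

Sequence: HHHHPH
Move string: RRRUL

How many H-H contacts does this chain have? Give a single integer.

Positions: [(0, 0), (1, 0), (2, 0), (3, 0), (3, 1), (2, 1)]
H-H contact: residue 2 @(2,0) - residue 5 @(2, 1)

Answer: 1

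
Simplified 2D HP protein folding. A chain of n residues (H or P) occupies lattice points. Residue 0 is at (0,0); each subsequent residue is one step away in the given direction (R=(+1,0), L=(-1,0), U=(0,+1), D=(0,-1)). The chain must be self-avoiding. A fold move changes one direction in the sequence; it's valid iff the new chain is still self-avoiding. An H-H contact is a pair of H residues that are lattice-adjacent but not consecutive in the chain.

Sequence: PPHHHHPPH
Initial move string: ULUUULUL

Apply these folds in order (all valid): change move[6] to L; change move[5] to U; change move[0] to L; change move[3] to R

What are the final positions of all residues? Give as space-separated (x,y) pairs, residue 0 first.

Initial moves: ULUUULUL
Fold: move[6]->L => ULUUULLL (positions: [(0, 0), (0, 1), (-1, 1), (-1, 2), (-1, 3), (-1, 4), (-2, 4), (-3, 4), (-4, 4)])
Fold: move[5]->U => ULUUUULL (positions: [(0, 0), (0, 1), (-1, 1), (-1, 2), (-1, 3), (-1, 4), (-1, 5), (-2, 5), (-3, 5)])
Fold: move[0]->L => LLUUUULL (positions: [(0, 0), (-1, 0), (-2, 0), (-2, 1), (-2, 2), (-2, 3), (-2, 4), (-3, 4), (-4, 4)])
Fold: move[3]->R => LLURUULL (positions: [(0, 0), (-1, 0), (-2, 0), (-2, 1), (-1, 1), (-1, 2), (-1, 3), (-2, 3), (-3, 3)])

Answer: (0,0) (-1,0) (-2,0) (-2,1) (-1,1) (-1,2) (-1,3) (-2,3) (-3,3)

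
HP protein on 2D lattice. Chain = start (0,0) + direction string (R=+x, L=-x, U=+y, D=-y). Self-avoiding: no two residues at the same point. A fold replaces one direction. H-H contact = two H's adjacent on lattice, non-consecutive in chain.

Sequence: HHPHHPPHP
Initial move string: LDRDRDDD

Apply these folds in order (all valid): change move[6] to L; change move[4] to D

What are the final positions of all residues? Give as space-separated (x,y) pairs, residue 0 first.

Initial moves: LDRDRDDD
Fold: move[6]->L => LDRDRDLD (positions: [(0, 0), (-1, 0), (-1, -1), (0, -1), (0, -2), (1, -2), (1, -3), (0, -3), (0, -4)])
Fold: move[4]->D => LDRDDDLD (positions: [(0, 0), (-1, 0), (-1, -1), (0, -1), (0, -2), (0, -3), (0, -4), (-1, -4), (-1, -5)])

Answer: (0,0) (-1,0) (-1,-1) (0,-1) (0,-2) (0,-3) (0,-4) (-1,-4) (-1,-5)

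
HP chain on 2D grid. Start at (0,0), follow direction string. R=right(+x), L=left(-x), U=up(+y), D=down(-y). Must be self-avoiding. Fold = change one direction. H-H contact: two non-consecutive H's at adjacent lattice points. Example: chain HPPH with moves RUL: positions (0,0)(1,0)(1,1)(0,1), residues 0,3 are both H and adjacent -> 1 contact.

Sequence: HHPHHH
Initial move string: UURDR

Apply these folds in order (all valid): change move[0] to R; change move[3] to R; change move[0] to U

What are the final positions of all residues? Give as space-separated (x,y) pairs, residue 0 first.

Initial moves: UURDR
Fold: move[0]->R => RURDR (positions: [(0, 0), (1, 0), (1, 1), (2, 1), (2, 0), (3, 0)])
Fold: move[3]->R => RURRR (positions: [(0, 0), (1, 0), (1, 1), (2, 1), (3, 1), (4, 1)])
Fold: move[0]->U => UURRR (positions: [(0, 0), (0, 1), (0, 2), (1, 2), (2, 2), (3, 2)])

Answer: (0,0) (0,1) (0,2) (1,2) (2,2) (3,2)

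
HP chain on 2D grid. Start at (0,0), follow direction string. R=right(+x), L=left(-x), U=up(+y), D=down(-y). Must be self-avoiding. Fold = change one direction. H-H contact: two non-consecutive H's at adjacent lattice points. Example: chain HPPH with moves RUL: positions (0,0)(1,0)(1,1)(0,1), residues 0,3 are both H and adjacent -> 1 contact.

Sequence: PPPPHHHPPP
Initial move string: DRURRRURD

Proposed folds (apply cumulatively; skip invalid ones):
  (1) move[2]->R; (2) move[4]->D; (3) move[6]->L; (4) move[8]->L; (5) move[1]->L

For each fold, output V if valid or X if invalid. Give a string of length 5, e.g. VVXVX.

Answer: VVXXX

Derivation:
Initial: DRURRRURD -> [(0, 0), (0, -1), (1, -1), (1, 0), (2, 0), (3, 0), (4, 0), (4, 1), (5, 1), (5, 0)]
Fold 1: move[2]->R => DRRRRRURD VALID
Fold 2: move[4]->D => DRRRDRURD VALID
Fold 3: move[6]->L => DRRRDRLRD INVALID (collision), skipped
Fold 4: move[8]->L => DRRRDRURL INVALID (collision), skipped
Fold 5: move[1]->L => DLRRDRURD INVALID (collision), skipped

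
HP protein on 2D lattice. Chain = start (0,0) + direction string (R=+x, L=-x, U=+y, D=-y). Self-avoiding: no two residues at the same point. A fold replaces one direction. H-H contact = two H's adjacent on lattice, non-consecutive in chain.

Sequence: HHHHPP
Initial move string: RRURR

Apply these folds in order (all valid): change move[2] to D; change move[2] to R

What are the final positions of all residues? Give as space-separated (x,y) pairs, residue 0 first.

Initial moves: RRURR
Fold: move[2]->D => RRDRR (positions: [(0, 0), (1, 0), (2, 0), (2, -1), (3, -1), (4, -1)])
Fold: move[2]->R => RRRRR (positions: [(0, 0), (1, 0), (2, 0), (3, 0), (4, 0), (5, 0)])

Answer: (0,0) (1,0) (2,0) (3,0) (4,0) (5,0)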